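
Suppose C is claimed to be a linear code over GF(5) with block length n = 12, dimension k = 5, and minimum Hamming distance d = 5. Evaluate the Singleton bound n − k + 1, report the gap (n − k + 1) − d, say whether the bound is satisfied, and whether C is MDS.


Singleton RHS = n − k + 1 = 8, slack = 3, bound satisfied, not MDS.

Singleton bound: d ≤ n − k + 1.
Here n = 12, k = 5, so n − k + 1 = 8.
Given d = 5, check d ≤ 8: YES.
Slack = (n − k + 1) − d = 3.
The code is NOT MDS (slack = 3 > 0).
Description: the claimed parameters are [12, 5, 5]_5; such a code would be non-MDS.


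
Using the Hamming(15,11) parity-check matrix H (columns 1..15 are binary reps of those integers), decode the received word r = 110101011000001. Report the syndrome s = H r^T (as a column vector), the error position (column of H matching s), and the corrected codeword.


s = (1, 1, 1, 1)^T, error position = 15, corrected codeword c = 110101011000000

Compute s = H r^T mod 2 one row at a time:
  s_1 = 1 + 1 + 0 + 0 + 0 + 0 + 0 + 1 = 3 ≡ 1 (mod 2).
  s_2 = 1 + 0 + 1 + 0 + 0 + 0 + 0 + 1 = 3 ≡ 1 (mod 2).
  s_3 = 1 + 0 + 1 + 0 + 0 + 0 + 0 + 1 = 3 ≡ 1 (mod 2).
  s_4 = 1 + 0 + 0 + 0 + 1 + 0 + 0 + 1 = 3 ≡ 1 (mod 2).
s = (1, 1, 1, 1)^T — this equals column 15 of H (binary 1111), so error is at position 15.
Correct: flip bit 15 of r = 110101011000001 to get c = 110101011000000.


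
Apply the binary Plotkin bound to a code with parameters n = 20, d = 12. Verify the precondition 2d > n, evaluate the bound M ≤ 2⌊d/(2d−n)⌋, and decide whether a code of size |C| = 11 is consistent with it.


Plotkin bound M ≤ 6; given |C| = 11 > bound (violated).

Check applicability: 2d = 24, n = 20.
2d − n = 4 > 0, so Plotkin applies.
Compute d/(2d−n) = 12/4 ≈ 3.0000.
⌊d/(2d−n)⌋ = 3.
Plotkin bound: M ≤ 2·3 = 6.
Given |C| = 11, check: VIOLATED.
This |C| is above the Plotkin bound, so no binary code with n = 20, d = 12 and 11 codewords exists.


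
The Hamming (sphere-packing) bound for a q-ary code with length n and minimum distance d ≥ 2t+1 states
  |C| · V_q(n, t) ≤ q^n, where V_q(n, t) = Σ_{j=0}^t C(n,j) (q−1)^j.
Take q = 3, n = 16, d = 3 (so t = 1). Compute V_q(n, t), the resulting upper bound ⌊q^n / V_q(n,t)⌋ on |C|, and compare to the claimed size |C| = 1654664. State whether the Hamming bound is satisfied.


V_q(n, t) = 33, q^n = 43046721, Hamming bound = 1304446, |C| = 1654664 > bound (violated).

Step 1: Compute V_q(n, t) = Σ_{j=0}^1 C(n, j) (q−1)^j.
  j = 0: C(16,0)·(2)^0 = 1·1 = 1.
  j = 1: C(16,1)·(2)^1 = 16·2 = 32.
  V_q(n, t) = 1 + 32 = 33.
Step 2: q^n = 3^16 = 43046721.
Step 3: Hamming bound ⌊q^n / V_q(n,t)⌋ = ⌊43046721/33⌋ = 1304446.
Step 4: Compare |C| = 1654664 to 1304446: violated.
The claimed |C| lies above the Hamming bound, so no 3-ary code of length 16 with d ≥ 3 can have 1654664 codewords.


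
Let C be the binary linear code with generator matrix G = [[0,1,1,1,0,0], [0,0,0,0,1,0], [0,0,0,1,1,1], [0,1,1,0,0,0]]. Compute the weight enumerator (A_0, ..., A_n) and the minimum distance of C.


Weight distribution: A_0 = 1, A_1 = 3, A_2 = 4, A_3 = 4, A_4 = 3, A_5 = 1. Minimum distance d = 1.

Enumerate all 2^4 = 16 messages m ∈ F_2^4.
For each, compute codeword c = mG in F_2^6, then tally its weight.
  m = 0000 → c = 000000, weight = 0.
  m = 1000 → c = 011100, weight = 3.
  m = 0100 → c = 000010, weight = 1.
  m = 1100 → c = 011110, weight = 4.
  m = 0010 → c = 000111, weight = 3.
  m = 1010 → c = 011011, weight = 4.
  m = 0110 → c = 000101, weight = 2.
  m = 1110 → c = 011001, weight = 3.
  m = 0001 → c = 011000, weight = 2.
  m = 1001 → c = 000100, weight = 1.
  m = 0101 → c = 011010, weight = 3.
  m = 1101 → c = 000110, weight = 2.
  m = 0011 → c = 011111, weight = 5.
  m = 1011 → c = 000011, weight = 2.
  m = 0111 → c = 011101, weight = 4.
  m = 1111 → c = 000001, weight = 1.
Tally weights:
  weight 0: 1 codewords.
  weight 1: 3 codewords.
  weight 2: 4 codewords.
  weight 3: 4 codewords.
  weight 4: 3 codewords.
  weight 5: 1 codewords.
Minimum distance d = smallest w > 0 with A_w > 0 = 1.
Sanity: Σ A_w = 16 = 2^4 = 16 ✓.


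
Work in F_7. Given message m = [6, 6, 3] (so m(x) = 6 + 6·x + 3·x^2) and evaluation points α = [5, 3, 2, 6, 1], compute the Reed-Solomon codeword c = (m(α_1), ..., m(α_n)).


c = [6, 2, 2, 3, 1]

Message polynomial: m(x) = 6 + 6·x + 3·x^2 (mod 7).
For each evaluation point α_i, compute m(α_i) mod 7:
  α_1 = 5: Horner steps 3 → 0 → 6, so m(5) = 6.
  α_2 = 3: Horner steps 3 → 1 → 2, so m(3) = 2.
  α_3 = 2: Horner steps 3 → 5 → 2, so m(2) = 2.
  α_4 = 6: Horner steps 3 → 3 → 3, so m(6) = 3.
  α_5 = 1: Horner steps 3 → 2 → 1, so m(1) = 1.
Codeword c = [6, 2, 2, 3, 1] ∈ F_7^5.


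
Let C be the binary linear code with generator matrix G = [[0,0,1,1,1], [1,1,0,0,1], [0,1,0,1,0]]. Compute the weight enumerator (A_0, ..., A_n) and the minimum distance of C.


Weight distribution: A_0 = 1, A_2 = 2, A_3 = 4, A_4 = 1. Minimum distance d = 2.

Enumerate all 2^3 = 8 messages m ∈ F_2^3.
For each, compute codeword c = mG in F_2^5, then tally its weight.
  m = 000 → c = 00000, weight = 0.
  m = 100 → c = 00111, weight = 3.
  m = 010 → c = 11001, weight = 3.
  m = 110 → c = 11110, weight = 4.
  m = 001 → c = 01010, weight = 2.
  m = 101 → c = 01101, weight = 3.
  m = 011 → c = 10011, weight = 3.
  m = 111 → c = 10100, weight = 2.
Tally weights:
  weight 0: 1 codewords.
  weight 2: 2 codewords.
  weight 3: 4 codewords.
  weight 4: 1 codewords.
Minimum distance d = smallest w > 0 with A_w > 0 = 2.
Sanity: Σ A_w = 8 = 2^3 = 8 ✓.


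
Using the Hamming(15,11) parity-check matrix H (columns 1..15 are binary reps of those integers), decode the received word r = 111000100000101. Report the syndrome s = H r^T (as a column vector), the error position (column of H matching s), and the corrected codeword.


s = (0, 1, 0, 1)^T, error position = 5, corrected codeword c = 111010100000101

Compute s = H r^T mod 2 one row at a time:
  s_1 = 0 + 0 + 0 + 0 + 0 + 1 + 0 + 1 = 2 ≡ 0 (mod 2).
  s_2 = 0 + 0 + 0 + 1 + 0 + 1 + 0 + 1 = 3 ≡ 1 (mod 2).
  s_3 = 1 + 1 + 0 + 1 + 0 + 0 + 0 + 1 = 4 ≡ 0 (mod 2).
  s_4 = 1 + 1 + 0 + 1 + 0 + 0 + 1 + 1 = 5 ≡ 1 (mod 2).
s = (0, 1, 0, 1)^T — this equals column 5 of H (binary 0101), so error is at position 5.
Correct: flip bit 5 of r = 111000100000101 to get c = 111010100000101.


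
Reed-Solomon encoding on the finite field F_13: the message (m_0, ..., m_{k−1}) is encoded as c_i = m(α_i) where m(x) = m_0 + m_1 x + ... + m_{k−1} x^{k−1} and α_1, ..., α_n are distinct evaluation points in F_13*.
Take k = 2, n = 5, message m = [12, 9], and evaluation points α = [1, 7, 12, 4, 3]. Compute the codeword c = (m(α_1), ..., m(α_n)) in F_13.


c = [8, 10, 3, 9, 0]

Message polynomial: m(x) = 12 + 9·x (mod 13).
For each evaluation point α_i, compute m(α_i) mod 13:
  α_1 = 1: Horner steps 9 → 8, so m(1) = 8.
  α_2 = 7: Horner steps 9 → 10, so m(7) = 10.
  α_3 = 12: Horner steps 9 → 3, so m(12) = 3.
  α_4 = 4: Horner steps 9 → 9, so m(4) = 9.
  α_5 = 3: Horner steps 9 → 0, so m(3) = 0.
Codeword c = [8, 10, 3, 9, 0] ∈ F_13^5.


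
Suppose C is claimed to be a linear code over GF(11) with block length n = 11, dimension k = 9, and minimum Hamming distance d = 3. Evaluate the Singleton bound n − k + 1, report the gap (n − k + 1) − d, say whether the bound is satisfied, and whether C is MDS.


Singleton RHS = n − k + 1 = 3, slack = 0, bound satisfied, MDS.

Singleton bound: d ≤ n − k + 1.
Here n = 11, k = 9, so n − k + 1 = 3.
Given d = 3, check d ≤ 3: YES.
Slack = (n − k + 1) − d = 0.
The code is MDS (slack = 0).
Description: the claimed parameters are [11, 9, 3]_11; such a code would be MDS (meets Singleton bound).


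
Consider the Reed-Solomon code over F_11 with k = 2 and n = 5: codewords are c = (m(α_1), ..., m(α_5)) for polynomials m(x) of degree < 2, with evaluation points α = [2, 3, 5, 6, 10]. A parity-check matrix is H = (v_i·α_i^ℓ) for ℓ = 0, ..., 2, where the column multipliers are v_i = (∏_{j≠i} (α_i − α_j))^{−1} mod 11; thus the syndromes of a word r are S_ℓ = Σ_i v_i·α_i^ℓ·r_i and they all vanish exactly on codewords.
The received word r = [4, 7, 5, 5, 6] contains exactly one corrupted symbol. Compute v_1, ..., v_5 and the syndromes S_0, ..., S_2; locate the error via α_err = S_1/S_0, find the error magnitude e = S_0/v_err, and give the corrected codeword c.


S = (10, 6, 8), error at position 3, error magnitude e = 3, c = [4, 7, 2, 5, 6].

Step 1: column multipliers v_i = (∏_{j≠i}(α_i − α_j))^{−1} mod 11.
  i = 1 (α = 2): (2−3)(2−5)(2−6)(2−10) = (−1)·(−3)·(−4)·(−8) = 96 ≡ 8, so v_1 = 8^{−1} = 7 (mod 11).
  i = 2 (α = 3): (3−2)(3−5)(3−6)(3−10) = 1·(−2)·(−3)·(−7) = −42 ≡ 2, so v_2 = 2^{−1} = 6 (mod 11).
  i = 3 (α = 5): (5−2)(5−3)(5−6)(5−10) = 3·2·(−1)·(−5) = 30 ≡ 8, so v_3 = 8^{−1} = 7 (mod 11).
  i = 4 (α = 6): (6−2)(6−3)(6−5)(6−10) = 4·3·1·(−4) = −48 ≡ 7, so v_4 = 7^{−1} = 8 (mod 11).
  i = 5 (α = 10): (10−2)(10−3)(10−5)(10−6) = 8·7·5·4 = 1120 ≡ 9, so v_5 = 9^{−1} = 5 (mod 11).
  v = [7, 6, 7, 8, 5].
Step 2: syndromes of r = [4, 7, 5, 5, 6] (all sums mod 11).
  S_0 = Σ v_i r_i = 7·4 + 6·7 + 7·5 + 8·5 + 5·6 = 175 ≡ 10.
  S_1 = Σ v_i α_i r_i = 7·2·4 + 6·3·7 + 7·5·5 + 8·6·5 + 5·10·6 = 897 ≡ 6.
  α_i^2 mod 11 = [4, 9, 3, 3, 1].
  S_2 = Σ v_i α_i^2 r_i = 7·4·4 + 6·9·7 + 7·3·5 + 8·3·5 + 5·1·6 = 745 ≡ 8.
  S = (10, 6, 8) ≠ 0, so r is not a codeword (an error is present).
Step 3: locate the error. For a single error e at position i, S_ℓ = v_i·e·α_i^ℓ, so α_err = S_1/S_0.
  S_0^{−1} = 10^{−1} = 10 (mod 11), so α_err = 6·10 = 60 ≡ 5 = α_3. Error position i = 3.
  Consistency check: S_2/S_1 = 8·2 = 16 ≡ 5 = α_err ✓ (single-error assumption holds).
Step 4: error magnitude e = S_0/v_3 = S_0·∏_{j≠3}(α_3 − α_j) = 10·8 = 80 ≡ 3 (mod 11).
Step 5: correct position 3: c_3 = r_3 − e = 5 − 3 ≡ 2 (mod 11). Hence c = [4, 7, 2, 5, 6].
  Check: interpolating c through the α_i gives m(x) = 9 + 3·x (degree < 2) with m(α_i) = c_i for every i, so c is indeed a codeword.


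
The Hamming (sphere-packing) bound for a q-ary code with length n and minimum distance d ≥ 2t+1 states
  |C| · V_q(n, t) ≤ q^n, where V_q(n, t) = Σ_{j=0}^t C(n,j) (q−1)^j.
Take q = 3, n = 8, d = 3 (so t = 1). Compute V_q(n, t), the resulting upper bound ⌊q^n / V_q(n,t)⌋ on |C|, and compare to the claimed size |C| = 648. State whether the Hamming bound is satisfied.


V_q(n, t) = 17, q^n = 6561, Hamming bound = 385, |C| = 648 > bound (violated).

Step 1: Compute V_q(n, t) = Σ_{j=0}^1 C(n, j) (q−1)^j.
  j = 0: C(8,0)·(2)^0 = 1·1 = 1.
  j = 1: C(8,1)·(2)^1 = 8·2 = 16.
  V_q(n, t) = 1 + 16 = 17.
Step 2: q^n = 3^8 = 6561.
Step 3: Hamming bound ⌊q^n / V_q(n,t)⌋ = ⌊6561/17⌋ = 385.
Step 4: Compare |C| = 648 to 385: violated.
The claimed |C| lies above the Hamming bound, so no 3-ary code of length 8 with d ≥ 3 can have 648 codewords.


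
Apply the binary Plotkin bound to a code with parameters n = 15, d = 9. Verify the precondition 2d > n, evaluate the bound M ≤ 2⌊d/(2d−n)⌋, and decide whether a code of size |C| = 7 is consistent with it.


Plotkin bound M ≤ 6; given |C| = 7 > bound (violated).

Check applicability: 2d = 18, n = 15.
2d − n = 3 > 0, so Plotkin applies.
Compute d/(2d−n) = 9/3 ≈ 3.0000.
⌊d/(2d−n)⌋ = 3.
Plotkin bound: M ≤ 2·3 = 6.
Given |C| = 7, check: VIOLATED.
This |C| is above the Plotkin bound, so no binary code with n = 15, d = 9 and 7 codewords exists.


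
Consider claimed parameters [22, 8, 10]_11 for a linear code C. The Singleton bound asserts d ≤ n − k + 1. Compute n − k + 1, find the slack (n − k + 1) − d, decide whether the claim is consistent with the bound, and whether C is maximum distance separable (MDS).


Singleton RHS = n − k + 1 = 15, slack = 5, bound satisfied, not MDS.

Singleton bound: d ≤ n − k + 1.
Here n = 22, k = 8, so n − k + 1 = 15.
Given d = 10, check d ≤ 15: YES.
Slack = (n − k + 1) − d = 5.
The code is NOT MDS (slack = 5 > 0).
Description: the claimed parameters are [22, 8, 10]_11; such a code would be non-MDS.


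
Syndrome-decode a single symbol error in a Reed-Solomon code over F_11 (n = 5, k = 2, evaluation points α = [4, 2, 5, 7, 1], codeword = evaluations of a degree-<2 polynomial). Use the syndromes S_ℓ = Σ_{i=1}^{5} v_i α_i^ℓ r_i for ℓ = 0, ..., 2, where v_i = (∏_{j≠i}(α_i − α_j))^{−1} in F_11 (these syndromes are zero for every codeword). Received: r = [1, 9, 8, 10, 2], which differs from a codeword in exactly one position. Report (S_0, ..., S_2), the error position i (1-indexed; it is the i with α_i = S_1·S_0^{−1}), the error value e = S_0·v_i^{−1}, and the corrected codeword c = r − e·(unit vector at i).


S = (8, 1, 7), error at position 4, error magnitude e = 10, c = [1, 9, 8, 0, 2].

Step 1: column multipliers v_i = (∏_{j≠i}(α_i − α_j))^{−1} mod 11.
  i = 1 (α = 4): (4−2)(4−5)(4−7)(4−1) = 2·(−1)·(−3)·3 = 18 ≡ 7, so v_1 = 7^{−1} = 8 (mod 11).
  i = 2 (α = 2): (2−4)(2−5)(2−7)(2−1) = (−2)·(−3)·(−5)·1 = −30 ≡ 3, so v_2 = 3^{−1} = 4 (mod 11).
  i = 3 (α = 5): (5−4)(5−2)(5−7)(5−1) = 1·3·(−2)·4 = −24 ≡ 9, so v_3 = 9^{−1} = 5 (mod 11).
  i = 4 (α = 7): (7−4)(7−2)(7−5)(7−1) = 3·5·2·6 = 180 ≡ 4, so v_4 = 4^{−1} = 3 (mod 11).
  i = 5 (α = 1): (1−4)(1−2)(1−5)(1−7) = (−3)·(−1)·(−4)·(−6) = 72 ≡ 6, so v_5 = 6^{−1} = 2 (mod 11).
  v = [8, 4, 5, 3, 2].
Step 2: syndromes of r = [1, 9, 8, 10, 2] (all sums mod 11).
  S_0 = Σ v_i r_i = 8·1 + 4·9 + 5·8 + 3·10 + 2·2 = 118 ≡ 8.
  S_1 = Σ v_i α_i r_i = 8·4·1 + 4·2·9 + 5·5·8 + 3·7·10 + 2·1·2 = 518 ≡ 1.
  α_i^2 mod 11 = [5, 4, 3, 5, 1].
  S_2 = Σ v_i α_i^2 r_i = 8·5·1 + 4·4·9 + 5·3·8 + 3·5·10 + 2·1·2 = 458 ≡ 7.
  S = (8, 1, 7) ≠ 0, so r is not a codeword (an error is present).
Step 3: locate the error. For a single error e at position i, S_ℓ = v_i·e·α_i^ℓ, so α_err = S_1/S_0.
  S_0^{−1} = 8^{−1} = 7 (mod 11), so α_err = 1·7 = 7 ≡ 7 = α_4. Error position i = 4.
  Consistency check: S_2/S_1 = 7·1 = 7 ≡ 7 = α_err ✓ (single-error assumption holds).
Step 4: error magnitude e = S_0/v_4 = S_0·∏_{j≠4}(α_4 − α_j) = 8·4 = 32 ≡ 10 (mod 11).
Step 5: correct position 4: c_4 = r_4 − e = 10 − 10 ≡ 0 (mod 11). Hence c = [1, 9, 8, 0, 2].
  Check: interpolating c through the α_i gives m(x) = 6 + 7·x (degree < 2) with m(α_i) = c_i for every i, so c is indeed a codeword.


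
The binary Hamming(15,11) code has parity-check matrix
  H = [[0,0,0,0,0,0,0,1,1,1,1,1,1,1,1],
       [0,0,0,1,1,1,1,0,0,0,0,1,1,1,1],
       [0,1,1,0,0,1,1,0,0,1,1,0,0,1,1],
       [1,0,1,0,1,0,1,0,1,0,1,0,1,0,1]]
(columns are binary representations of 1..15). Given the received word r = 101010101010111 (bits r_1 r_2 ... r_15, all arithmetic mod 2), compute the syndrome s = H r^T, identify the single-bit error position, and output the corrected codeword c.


s = (1, 1, 1, 0)^T, error position = 14, corrected codeword c = 101010101010101

Compute s = H r^T mod 2 one row at a time:
  s_1 = 0 + 1 + 0 + 1 + 0 + 1 + 1 + 1 = 5 ≡ 1 (mod 2).
  s_2 = 0 + 1 + 0 + 1 + 0 + 1 + 1 + 1 = 5 ≡ 1 (mod 2).
  s_3 = 0 + 1 + 0 + 1 + 0 + 1 + 1 + 1 = 5 ≡ 1 (mod 2).
  s_4 = 1 + 1 + 1 + 1 + 1 + 1 + 1 + 1 = 8 ≡ 0 (mod 2).
s = (1, 1, 1, 0)^T — this equals column 14 of H (binary 1110), so error is at position 14.
Correct: flip bit 14 of r = 101010101010111 to get c = 101010101010101.


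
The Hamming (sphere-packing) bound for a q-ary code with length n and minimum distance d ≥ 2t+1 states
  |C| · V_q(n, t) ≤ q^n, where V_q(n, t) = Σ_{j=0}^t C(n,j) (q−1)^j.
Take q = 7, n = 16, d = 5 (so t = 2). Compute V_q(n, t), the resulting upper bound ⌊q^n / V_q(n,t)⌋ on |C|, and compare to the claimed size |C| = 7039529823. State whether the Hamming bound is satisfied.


V_q(n, t) = 4417, q^n = 33232930569601, Hamming bound = 7523869270, |C| = 7039529823 ≤ bound (satisfied).

Step 1: Compute V_q(n, t) = Σ_{j=0}^2 C(n, j) (q−1)^j.
  j = 0: C(16,0)·(6)^0 = 1·1 = 1.
  j = 1: C(16,1)·(6)^1 = 16·6 = 96.
  j = 2: C(16,2)·(6)^2 = 120·36 = 4320.
  V_q(n, t) = 1 + 96 + 4320 = 4417.
Step 2: q^n = 7^16 = 33232930569601.
Step 3: Hamming bound ⌊q^n / V_q(n,t)⌋ = ⌊33232930569601/4417⌋ = 7523869270.
Step 4: Compare |C| = 7039529823 to 7523869270: satisfied.
The claimed |C| lies below the Hamming bound.


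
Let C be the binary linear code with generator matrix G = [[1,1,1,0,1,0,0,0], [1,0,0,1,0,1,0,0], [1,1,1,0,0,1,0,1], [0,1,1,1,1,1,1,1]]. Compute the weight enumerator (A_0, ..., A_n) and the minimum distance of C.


Weight distribution: A_0 = 1, A_2 = 1, A_3 = 3, A_4 = 5, A_5 = 4, A_6 = 1, A_7 = 1. Minimum distance d = 2.

Enumerate all 2^4 = 16 messages m ∈ F_2^4.
For each, compute codeword c = mG in F_2^8, then tally its weight.
  m = 0000 → c = 00000000, weight = 0.
  m = 1000 → c = 11101000, weight = 4.
  m = 0100 → c = 10010100, weight = 3.
  m = 1100 → c = 01111100, weight = 5.
  m = 0010 → c = 11100101, weight = 5.
  m = 1010 → c = 00001101, weight = 3.
  m = 0110 → c = 01110001, weight = 4.
  m = 1110 → c = 10011001, weight = 4.
  m = 0001 → c = 01111111, weight = 7.
  m = 1001 → c = 10010111, weight = 5.
  m = 0101 → c = 11101011, weight = 6.
  m = 1101 → c = 00000011, weight = 2.
  m = 0011 → c = 10011010, weight = 4.
  m = 1011 → c = 01110010, weight = 4.
  m = 0111 → c = 00001110, weight = 3.
  m = 1111 → c = 11100110, weight = 5.
Tally weights:
  weight 0: 1 codewords.
  weight 2: 1 codewords.
  weight 3: 3 codewords.
  weight 4: 5 codewords.
  weight 5: 4 codewords.
  weight 6: 1 codewords.
  weight 7: 1 codewords.
Minimum distance d = smallest w > 0 with A_w > 0 = 2.
Sanity: Σ A_w = 16 = 2^4 = 16 ✓.


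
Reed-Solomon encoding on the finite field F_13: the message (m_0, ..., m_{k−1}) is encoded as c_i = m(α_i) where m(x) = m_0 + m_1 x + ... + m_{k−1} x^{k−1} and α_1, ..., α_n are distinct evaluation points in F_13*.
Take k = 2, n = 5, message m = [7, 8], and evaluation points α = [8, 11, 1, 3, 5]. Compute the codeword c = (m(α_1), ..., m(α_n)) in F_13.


c = [6, 4, 2, 5, 8]

Message polynomial: m(x) = 7 + 8·x (mod 13).
For each evaluation point α_i, compute m(α_i) mod 13:
  α_1 = 8: Horner steps 8 → 6, so m(8) = 6.
  α_2 = 11: Horner steps 8 → 4, so m(11) = 4.
  α_3 = 1: Horner steps 8 → 2, so m(1) = 2.
  α_4 = 3: Horner steps 8 → 5, so m(3) = 5.
  α_5 = 5: Horner steps 8 → 8, so m(5) = 8.
Codeword c = [6, 4, 2, 5, 8] ∈ F_13^5.


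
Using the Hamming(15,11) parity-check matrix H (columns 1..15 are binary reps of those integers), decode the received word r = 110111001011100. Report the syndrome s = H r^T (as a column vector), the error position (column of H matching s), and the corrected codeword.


s = (0, 1, 1, 1)^T, error position = 7, corrected codeword c = 110111101011100

Compute s = H r^T mod 2 one row at a time:
  s_1 = 0 + 1 + 0 + 1 + 1 + 1 + 0 + 0 = 4 ≡ 0 (mod 2).
  s_2 = 1 + 1 + 1 + 0 + 1 + 1 + 0 + 0 = 5 ≡ 1 (mod 2).
  s_3 = 1 + 0 + 1 + 0 + 0 + 1 + 0 + 0 = 3 ≡ 1 (mod 2).
  s_4 = 1 + 0 + 1 + 0 + 1 + 1 + 1 + 0 = 5 ≡ 1 (mod 2).
s = (0, 1, 1, 1)^T — this equals column 7 of H (binary 0111), so error is at position 7.
Correct: flip bit 7 of r = 110111001011100 to get c = 110111101011100.


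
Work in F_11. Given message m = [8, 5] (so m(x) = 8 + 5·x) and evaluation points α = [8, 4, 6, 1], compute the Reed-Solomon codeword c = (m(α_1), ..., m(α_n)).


c = [4, 6, 5, 2]

Message polynomial: m(x) = 8 + 5·x (mod 11).
For each evaluation point α_i, compute m(α_i) mod 11:
  α_1 = 8: Horner steps 5 → 4, so m(8) = 4.
  α_2 = 4: Horner steps 5 → 6, so m(4) = 6.
  α_3 = 6: Horner steps 5 → 5, so m(6) = 5.
  α_4 = 1: Horner steps 5 → 2, so m(1) = 2.
Codeword c = [4, 6, 5, 2] ∈ F_11^4.


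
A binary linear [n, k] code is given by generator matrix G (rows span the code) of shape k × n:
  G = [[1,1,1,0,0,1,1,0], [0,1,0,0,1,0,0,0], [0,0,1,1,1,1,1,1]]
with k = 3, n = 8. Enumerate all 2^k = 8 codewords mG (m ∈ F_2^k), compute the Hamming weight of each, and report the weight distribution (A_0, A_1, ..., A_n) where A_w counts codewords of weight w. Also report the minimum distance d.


Weight distribution: A_0 = 1, A_2 = 1, A_3 = 1, A_5 = 3, A_6 = 2. Minimum distance d = 2.

Enumerate all 2^3 = 8 messages m ∈ F_2^3.
For each, compute codeword c = mG in F_2^8, then tally its weight.
  m = 000 → c = 00000000, weight = 0.
  m = 100 → c = 11100110, weight = 5.
  m = 010 → c = 01001000, weight = 2.
  m = 110 → c = 10101110, weight = 5.
  m = 001 → c = 00111111, weight = 6.
  m = 101 → c = 11011001, weight = 5.
  m = 011 → c = 01110111, weight = 6.
  m = 111 → c = 10010001, weight = 3.
Tally weights:
  weight 0: 1 codewords.
  weight 2: 1 codewords.
  weight 3: 1 codewords.
  weight 5: 3 codewords.
  weight 6: 2 codewords.
Minimum distance d = smallest w > 0 with A_w > 0 = 2.
Sanity: Σ A_w = 8 = 2^3 = 8 ✓.


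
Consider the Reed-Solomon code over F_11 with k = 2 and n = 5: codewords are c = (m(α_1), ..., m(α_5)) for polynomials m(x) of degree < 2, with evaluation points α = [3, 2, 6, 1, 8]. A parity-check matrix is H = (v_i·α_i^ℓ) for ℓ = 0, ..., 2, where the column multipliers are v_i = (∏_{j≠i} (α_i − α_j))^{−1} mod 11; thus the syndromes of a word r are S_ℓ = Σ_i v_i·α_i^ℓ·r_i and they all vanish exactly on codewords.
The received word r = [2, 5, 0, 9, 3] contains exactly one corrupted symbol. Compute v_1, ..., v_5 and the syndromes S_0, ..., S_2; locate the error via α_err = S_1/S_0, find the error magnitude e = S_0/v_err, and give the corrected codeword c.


S = (7, 10, 8), error at position 1, error magnitude e = 1, c = [1, 5, 0, 9, 3].

Step 1: column multipliers v_i = (∏_{j≠i}(α_i − α_j))^{−1} mod 11.
  i = 1 (α = 3): (3−2)(3−6)(3−1)(3−8) = 1·(−3)·2·(−5) = 30 ≡ 8, so v_1 = 8^{−1} = 7 (mod 11).
  i = 2 (α = 2): (2−3)(2−6)(2−1)(2−8) = (−1)·(−4)·1·(−6) = −24 ≡ 9, so v_2 = 9^{−1} = 5 (mod 11).
  i = 3 (α = 6): (6−3)(6−2)(6−1)(6−8) = 3·4·5·(−2) = −120 ≡ 1, so v_3 = 1^{−1} = 1 (mod 11).
  i = 4 (α = 1): (1−3)(1−2)(1−6)(1−8) = (−2)·(−1)·(−5)·(−7) = 70 ≡ 4, so v_4 = 4^{−1} = 3 (mod 11).
  i = 5 (α = 8): (8−3)(8−2)(8−6)(8−1) = 5·6·2·7 = 420 ≡ 2, so v_5 = 2^{−1} = 6 (mod 11).
  v = [7, 5, 1, 3, 6].
Step 2: syndromes of r = [2, 5, 0, 9, 3] (all sums mod 11).
  S_0 = Σ v_i r_i = 7·2 + 5·5 + 1·0 + 3·9 + 6·3 = 84 ≡ 7.
  S_1 = Σ v_i α_i r_i = 7·3·2 + 5·2·5 + 1·6·0 + 3·1·9 + 6·8·3 = 263 ≡ 10.
  α_i^2 mod 11 = [9, 4, 3, 1, 9].
  S_2 = Σ v_i α_i^2 r_i = 7·9·2 + 5·4·5 + 1·3·0 + 3·1·9 + 6·9·3 = 415 ≡ 8.
  S = (7, 10, 8) ≠ 0, so r is not a codeword (an error is present).
Step 3: locate the error. For a single error e at position i, S_ℓ = v_i·e·α_i^ℓ, so α_err = S_1/S_0.
  S_0^{−1} = 7^{−1} = 8 (mod 11), so α_err = 10·8 = 80 ≡ 3 = α_1. Error position i = 1.
  Consistency check: S_2/S_1 = 8·10 = 80 ≡ 3 = α_err ✓ (single-error assumption holds).
Step 4: error magnitude e = S_0/v_1 = S_0·∏_{j≠1}(α_1 − α_j) = 7·8 = 56 ≡ 1 (mod 11).
Step 5: correct position 1: c_1 = r_1 − e = 2 − 1 ≡ 1 (mod 11). Hence c = [1, 5, 0, 9, 3].
  Check: interpolating c through the α_i gives m(x) = 2 + 7·x (degree < 2) with m(α_i) = c_i for every i, so c is indeed a codeword.


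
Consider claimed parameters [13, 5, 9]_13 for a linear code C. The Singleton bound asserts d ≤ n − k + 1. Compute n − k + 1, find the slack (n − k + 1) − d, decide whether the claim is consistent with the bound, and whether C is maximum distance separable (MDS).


Singleton RHS = n − k + 1 = 9, slack = 0, bound satisfied, MDS.

Singleton bound: d ≤ n − k + 1.
Here n = 13, k = 5, so n − k + 1 = 9.
Given d = 9, check d ≤ 9: YES.
Slack = (n − k + 1) − d = 0.
The code is MDS (slack = 0).
Description: the claimed parameters are [13, 5, 9]_13; such a code would be MDS (meets Singleton bound).


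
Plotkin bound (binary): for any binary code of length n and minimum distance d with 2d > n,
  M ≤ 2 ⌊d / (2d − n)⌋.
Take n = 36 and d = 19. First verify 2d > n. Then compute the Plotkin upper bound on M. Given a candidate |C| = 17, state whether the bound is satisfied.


Plotkin bound M ≤ 18; given |C| = 17 ≤ bound (satisfied).

Check applicability: 2d = 38, n = 36.
2d − n = 2 > 0, so Plotkin applies.
Compute d/(2d−n) = 19/2 ≈ 9.5000.
⌊d/(2d−n)⌋ = 9.
Plotkin bound: M ≤ 2·9 = 18.
Given |C| = 17, check: satisfied.
This |C| is below the Plotkin bound.


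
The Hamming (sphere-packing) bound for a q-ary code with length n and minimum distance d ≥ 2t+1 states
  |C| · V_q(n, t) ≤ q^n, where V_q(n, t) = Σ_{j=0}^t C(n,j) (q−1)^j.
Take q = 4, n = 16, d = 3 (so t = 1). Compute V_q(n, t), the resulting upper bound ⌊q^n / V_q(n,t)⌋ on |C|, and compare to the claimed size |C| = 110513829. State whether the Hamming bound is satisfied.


V_q(n, t) = 49, q^n = 4294967296, Hamming bound = 87652393, |C| = 110513829 > bound (violated).

Step 1: Compute V_q(n, t) = Σ_{j=0}^1 C(n, j) (q−1)^j.
  j = 0: C(16,0)·(3)^0 = 1·1 = 1.
  j = 1: C(16,1)·(3)^1 = 16·3 = 48.
  V_q(n, t) = 1 + 48 = 49.
Step 2: q^n = 4^16 = 4294967296.
Step 3: Hamming bound ⌊q^n / V_q(n,t)⌋ = ⌊4294967296/49⌋ = 87652393.
Step 4: Compare |C| = 110513829 to 87652393: violated.
The claimed |C| lies above the Hamming bound, so no 4-ary code of length 16 with d ≥ 3 can have 110513829 codewords.


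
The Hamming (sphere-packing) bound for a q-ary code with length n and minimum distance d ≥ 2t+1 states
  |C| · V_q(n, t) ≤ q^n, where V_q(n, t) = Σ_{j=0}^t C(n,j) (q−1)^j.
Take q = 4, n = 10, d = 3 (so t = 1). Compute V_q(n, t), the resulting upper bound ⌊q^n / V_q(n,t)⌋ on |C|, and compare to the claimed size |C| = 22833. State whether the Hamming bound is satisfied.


V_q(n, t) = 31, q^n = 1048576, Hamming bound = 33825, |C| = 22833 ≤ bound (satisfied).

Step 1: Compute V_q(n, t) = Σ_{j=0}^1 C(n, j) (q−1)^j.
  j = 0: C(10,0)·(3)^0 = 1·1 = 1.
  j = 1: C(10,1)·(3)^1 = 10·3 = 30.
  V_q(n, t) = 1 + 30 = 31.
Step 2: q^n = 4^10 = 1048576.
Step 3: Hamming bound ⌊q^n / V_q(n,t)⌋ = ⌊1048576/31⌋ = 33825.
Step 4: Compare |C| = 22833 to 33825: satisfied.
The claimed |C| lies below the Hamming bound.


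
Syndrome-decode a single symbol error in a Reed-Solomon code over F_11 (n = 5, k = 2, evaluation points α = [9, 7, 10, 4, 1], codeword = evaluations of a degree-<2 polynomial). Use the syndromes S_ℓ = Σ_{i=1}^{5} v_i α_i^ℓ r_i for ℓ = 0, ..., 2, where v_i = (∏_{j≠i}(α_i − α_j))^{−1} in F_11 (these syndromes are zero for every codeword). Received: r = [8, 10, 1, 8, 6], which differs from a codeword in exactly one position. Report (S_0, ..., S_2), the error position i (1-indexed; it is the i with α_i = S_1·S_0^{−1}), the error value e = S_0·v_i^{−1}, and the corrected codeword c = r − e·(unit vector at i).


S = (6, 10, 2), error at position 1, error magnitude e = 4, c = [4, 10, 1, 8, 6].

Step 1: column multipliers v_i = (∏_{j≠i}(α_i − α_j))^{−1} mod 11.
  i = 1 (α = 9): (9−7)(9−10)(9−4)(9−1) = 2·(−1)·5·8 = −80 ≡ 8, so v_1 = 8^{−1} = 7 (mod 11).
  i = 2 (α = 7): (7−9)(7−10)(7−4)(7−1) = (−2)·(−3)·3·6 = 108 ≡ 9, so v_2 = 9^{−1} = 5 (mod 11).
  i = 3 (α = 10): (10−9)(10−7)(10−4)(10−1) = 1·3·6·9 = 162 ≡ 8, so v_3 = 8^{−1} = 7 (mod 11).
  i = 4 (α = 4): (4−9)(4−7)(4−10)(4−1) = (−5)·(−3)·(−6)·3 = −270 ≡ 5, so v_4 = 5^{−1} = 9 (mod 11).
  i = 5 (α = 1): (1−9)(1−7)(1−10)(1−4) = (−8)·(−6)·(−9)·(−3) = 1296 ≡ 9, so v_5 = 9^{−1} = 5 (mod 11).
  v = [7, 5, 7, 9, 5].
Step 2: syndromes of r = [8, 10, 1, 8, 6] (all sums mod 11).
  S_0 = Σ v_i r_i = 7·8 + 5·10 + 7·1 + 9·8 + 5·6 = 215 ≡ 6.
  S_1 = Σ v_i α_i r_i = 7·9·8 + 5·7·10 + 7·10·1 + 9·4·8 + 5·1·6 = 1242 ≡ 10.
  α_i^2 mod 11 = [4, 5, 1, 5, 1].
  S_2 = Σ v_i α_i^2 r_i = 7·4·8 + 5·5·10 + 7·1·1 + 9·5·8 + 5·1·6 = 871 ≡ 2.
  S = (6, 10, 2) ≠ 0, so r is not a codeword (an error is present).
Step 3: locate the error. For a single error e at position i, S_ℓ = v_i·e·α_i^ℓ, so α_err = S_1/S_0.
  S_0^{−1} = 6^{−1} = 2 (mod 11), so α_err = 10·2 = 20 ≡ 9 = α_1. Error position i = 1.
  Consistency check: S_2/S_1 = 2·10 = 20 ≡ 9 = α_err ✓ (single-error assumption holds).
Step 4: error magnitude e = S_0/v_1 = S_0·∏_{j≠1}(α_1 − α_j) = 6·8 = 48 ≡ 4 (mod 11).
Step 5: correct position 1: c_1 = r_1 − e = 8 − 4 ≡ 4 (mod 11). Hence c = [4, 10, 1, 8, 6].
  Check: interpolating c through the α_i gives m(x) = 9 + 8·x (degree < 2) with m(α_i) = c_i for every i, so c is indeed a codeword.


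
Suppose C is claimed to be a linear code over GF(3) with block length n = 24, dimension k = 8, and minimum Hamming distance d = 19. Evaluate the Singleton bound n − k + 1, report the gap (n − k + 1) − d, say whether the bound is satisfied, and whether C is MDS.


Singleton RHS = n − k + 1 = 17, slack = -2, bound violated (no such code; not MDS).

Singleton bound: d ≤ n − k + 1.
Here n = 24, k = 8, so n − k + 1 = 17.
Given d = 19, check d ≤ 17: NO.
Slack = (n − k + 1) − d = -2.
The slack is negative: d = 19 exceeds n − k + 1 = 17 by 2, so the Singleton bound is violated and no linear [24, 8, 19]_3 code can exist. In particular it is not MDS (MDS requires d = n − k + 1 exactly).
Description: the claimed parameters are [24, 8, 19]_3; such a code would be impossible (violates the Singleton bound).


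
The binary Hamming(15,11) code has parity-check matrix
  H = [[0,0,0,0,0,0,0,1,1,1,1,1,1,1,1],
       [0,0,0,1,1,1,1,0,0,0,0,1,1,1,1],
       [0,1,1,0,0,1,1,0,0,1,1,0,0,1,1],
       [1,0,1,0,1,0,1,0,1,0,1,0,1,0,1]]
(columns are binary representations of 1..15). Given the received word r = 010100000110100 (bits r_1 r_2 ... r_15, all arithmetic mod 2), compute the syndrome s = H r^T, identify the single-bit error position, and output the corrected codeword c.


s = (1, 0, 1, 0)^T, error position = 10, corrected codeword c = 010100000010100

Compute s = H r^T mod 2 one row at a time:
  s_1 = 0 + 0 + 1 + 1 + 0 + 1 + 0 + 0 = 3 ≡ 1 (mod 2).
  s_2 = 1 + 0 + 0 + 0 + 0 + 1 + 0 + 0 = 2 ≡ 0 (mod 2).
  s_3 = 1 + 0 + 0 + 0 + 1 + 1 + 0 + 0 = 3 ≡ 1 (mod 2).
  s_4 = 0 + 0 + 0 + 0 + 0 + 1 + 1 + 0 = 2 ≡ 0 (mod 2).
s = (1, 0, 1, 0)^T — this equals column 10 of H (binary 1010), so error is at position 10.
Correct: flip bit 10 of r = 010100000110100 to get c = 010100000010100.


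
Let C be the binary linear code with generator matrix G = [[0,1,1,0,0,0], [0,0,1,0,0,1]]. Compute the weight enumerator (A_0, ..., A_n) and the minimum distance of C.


Weight distribution: A_0 = 1, A_2 = 3. Minimum distance d = 2.

Enumerate all 2^2 = 4 messages m ∈ F_2^2.
For each, compute codeword c = mG in F_2^6, then tally its weight.
  m = 00 → c = 000000, weight = 0.
  m = 10 → c = 011000, weight = 2.
  m = 01 → c = 001001, weight = 2.
  m = 11 → c = 010001, weight = 2.
Tally weights:
  weight 0: 1 codewords.
  weight 2: 3 codewords.
Minimum distance d = smallest w > 0 with A_w > 0 = 2.
Sanity: Σ A_w = 4 = 2^2 = 4 ✓.


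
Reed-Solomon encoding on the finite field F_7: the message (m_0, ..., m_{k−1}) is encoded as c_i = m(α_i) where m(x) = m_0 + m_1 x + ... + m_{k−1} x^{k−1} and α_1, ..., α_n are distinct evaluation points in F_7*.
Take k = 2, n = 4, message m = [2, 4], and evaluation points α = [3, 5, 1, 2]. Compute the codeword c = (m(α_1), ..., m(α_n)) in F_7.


c = [0, 1, 6, 3]

Message polynomial: m(x) = 2 + 4·x (mod 7).
For each evaluation point α_i, compute m(α_i) mod 7:
  α_1 = 3: Horner steps 4 → 0, so m(3) = 0.
  α_2 = 5: Horner steps 4 → 1, so m(5) = 1.
  α_3 = 1: Horner steps 4 → 6, so m(1) = 6.
  α_4 = 2: Horner steps 4 → 3, so m(2) = 3.
Codeword c = [0, 1, 6, 3] ∈ F_7^4.


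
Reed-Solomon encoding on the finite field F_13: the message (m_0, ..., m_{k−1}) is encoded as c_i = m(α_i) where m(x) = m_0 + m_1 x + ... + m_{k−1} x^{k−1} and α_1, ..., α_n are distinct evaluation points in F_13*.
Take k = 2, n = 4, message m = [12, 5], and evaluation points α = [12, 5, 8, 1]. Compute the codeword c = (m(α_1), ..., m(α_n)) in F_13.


c = [7, 11, 0, 4]

Message polynomial: m(x) = 12 + 5·x (mod 13).
For each evaluation point α_i, compute m(α_i) mod 13:
  α_1 = 12: Horner steps 5 → 7, so m(12) = 7.
  α_2 = 5: Horner steps 5 → 11, so m(5) = 11.
  α_3 = 8: Horner steps 5 → 0, so m(8) = 0.
  α_4 = 1: Horner steps 5 → 4, so m(1) = 4.
Codeword c = [7, 11, 0, 4] ∈ F_13^4.


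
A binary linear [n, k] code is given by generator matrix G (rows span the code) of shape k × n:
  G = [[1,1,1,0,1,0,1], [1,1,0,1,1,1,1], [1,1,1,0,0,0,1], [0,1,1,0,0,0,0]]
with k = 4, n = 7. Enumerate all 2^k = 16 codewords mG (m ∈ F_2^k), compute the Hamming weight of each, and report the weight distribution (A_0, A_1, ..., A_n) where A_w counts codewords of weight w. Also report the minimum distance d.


Weight distribution: A_0 = 1, A_1 = 1, A_2 = 2, A_3 = 4, A_4 = 3, A_5 = 3, A_6 = 2. Minimum distance d = 1.

Enumerate all 2^4 = 16 messages m ∈ F_2^4.
For each, compute codeword c = mG in F_2^7, then tally its weight.
  m = 0000 → c = 0000000, weight = 0.
  m = 1000 → c = 1110101, weight = 5.
  m = 0100 → c = 1101111, weight = 6.
  m = 1100 → c = 0011010, weight = 3.
  m = 0010 → c = 1110001, weight = 4.
  m = 1010 → c = 0000100, weight = 1.
  m = 0110 → c = 0011110, weight = 4.
  m = 1110 → c = 1101011, weight = 5.
  m = 0001 → c = 0110000, weight = 2.
  m = 1001 → c = 1000101, weight = 3.
  m = 0101 → c = 1011111, weight = 6.
  m = 1101 → c = 0101010, weight = 3.
  m = 0011 → c = 1000001, weight = 2.
  m = 1011 → c = 0110100, weight = 3.
  m = 0111 → c = 0101110, weight = 4.
  m = 1111 → c = 1011011, weight = 5.
Tally weights:
  weight 0: 1 codewords.
  weight 1: 1 codewords.
  weight 2: 2 codewords.
  weight 3: 4 codewords.
  weight 4: 3 codewords.
  weight 5: 3 codewords.
  weight 6: 2 codewords.
Minimum distance d = smallest w > 0 with A_w > 0 = 1.
Sanity: Σ A_w = 16 = 2^4 = 16 ✓.


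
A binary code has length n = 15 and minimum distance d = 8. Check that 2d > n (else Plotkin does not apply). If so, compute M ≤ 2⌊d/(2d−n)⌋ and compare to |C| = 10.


Plotkin bound M ≤ 16; given |C| = 10 ≤ bound (satisfied).

Check applicability: 2d = 16, n = 15.
2d − n = 1 > 0, so Plotkin applies.
Compute d/(2d−n) = 8/1 ≈ 8.0000.
⌊d/(2d−n)⌋ = 8.
Plotkin bound: M ≤ 2·8 = 16.
Given |C| = 10, check: satisfied.
This |C| is below the Plotkin bound.


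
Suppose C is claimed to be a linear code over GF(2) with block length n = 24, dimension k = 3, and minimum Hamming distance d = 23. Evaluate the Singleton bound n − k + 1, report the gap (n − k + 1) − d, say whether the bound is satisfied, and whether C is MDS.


Singleton RHS = n − k + 1 = 22, slack = -1, bound violated (no such code; not MDS).

Singleton bound: d ≤ n − k + 1.
Here n = 24, k = 3, so n − k + 1 = 22.
Given d = 23, check d ≤ 22: NO.
Slack = (n − k + 1) − d = -1.
The slack is negative: d = 23 exceeds n − k + 1 = 22 by 1, so the Singleton bound is violated and no linear [24, 3, 23]_2 code can exist. In particular it is not MDS (MDS requires d = n − k + 1 exactly).
Description: the claimed parameters are [24, 3, 23]_2; such a code would be impossible (violates the Singleton bound).


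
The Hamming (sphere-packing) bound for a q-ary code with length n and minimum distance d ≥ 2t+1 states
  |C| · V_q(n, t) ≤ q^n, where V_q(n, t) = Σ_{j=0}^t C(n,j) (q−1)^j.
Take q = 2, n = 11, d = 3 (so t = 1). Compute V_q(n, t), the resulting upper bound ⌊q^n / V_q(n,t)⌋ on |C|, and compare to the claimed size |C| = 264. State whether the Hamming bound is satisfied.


V_q(n, t) = 12, q^n = 2048, Hamming bound = 170, |C| = 264 > bound (violated).

Step 1: Compute V_q(n, t) = Σ_{j=0}^1 C(n, j) (q−1)^j.
  j = 0: C(11,0)·(1)^0 = 1·1 = 1.
  j = 1: C(11,1)·(1)^1 = 11·1 = 11.
  V_q(n, t) = 1 + 11 = 12.
Step 2: q^n = 2^11 = 2048.
Step 3: Hamming bound ⌊q^n / V_q(n,t)⌋ = ⌊2048/12⌋ = 170.
Step 4: Compare |C| = 264 to 170: violated.
The claimed |C| lies above the Hamming bound, so no 2-ary code of length 11 with d ≥ 3 can have 264 codewords.


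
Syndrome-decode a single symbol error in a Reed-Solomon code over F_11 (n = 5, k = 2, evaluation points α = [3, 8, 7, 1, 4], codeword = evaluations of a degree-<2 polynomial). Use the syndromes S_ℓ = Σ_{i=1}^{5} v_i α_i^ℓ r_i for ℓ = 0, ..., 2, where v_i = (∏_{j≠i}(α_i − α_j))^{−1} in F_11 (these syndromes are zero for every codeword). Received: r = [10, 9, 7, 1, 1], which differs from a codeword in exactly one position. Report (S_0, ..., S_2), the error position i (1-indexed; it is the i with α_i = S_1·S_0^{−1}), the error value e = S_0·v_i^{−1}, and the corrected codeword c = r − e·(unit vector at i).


S = (5, 5, 5), error at position 4, error magnitude e = 6, c = [10, 9, 7, 6, 1].

Step 1: column multipliers v_i = (∏_{j≠i}(α_i − α_j))^{−1} mod 11.
  i = 1 (α = 3): (3−8)(3−7)(3−1)(3−4) = (−5)·(−4)·2·(−1) = −40 ≡ 4, so v_1 = 4^{−1} = 3 (mod 11).
  i = 2 (α = 8): (8−3)(8−7)(8−1)(8−4) = 5·1·7·4 = 140 ≡ 8, so v_2 = 8^{−1} = 7 (mod 11).
  i = 3 (α = 7): (7−3)(7−8)(7−1)(7−4) = 4·(−1)·6·3 = −72 ≡ 5, so v_3 = 5^{−1} = 9 (mod 11).
  i = 4 (α = 1): (1−3)(1−8)(1−7)(1−4) = (−2)·(−7)·(−6)·(−3) = 252 ≡ 10, so v_4 = 10^{−1} = 10 (mod 11).
  i = 5 (α = 4): (4−3)(4−8)(4−7)(4−1) = 1·(−4)·(−3)·3 = 36 ≡ 3, so v_5 = 3^{−1} = 4 (mod 11).
  v = [3, 7, 9, 10, 4].
Step 2: syndromes of r = [10, 9, 7, 1, 1] (all sums mod 11).
  S_0 = Σ v_i r_i = 3·10 + 7·9 + 9·7 + 10·1 + 4·1 = 170 ≡ 5.
  S_1 = Σ v_i α_i r_i = 3·3·10 + 7·8·9 + 9·7·7 + 10·1·1 + 4·4·1 = 1061 ≡ 5.
  α_i^2 mod 11 = [9, 9, 5, 1, 5].
  S_2 = Σ v_i α_i^2 r_i = 3·9·10 + 7·9·9 + 9·5·7 + 10·1·1 + 4·5·1 = 1182 ≡ 5.
  S = (5, 5, 5) ≠ 0, so r is not a codeword (an error is present).
Step 3: locate the error. For a single error e at position i, S_ℓ = v_i·e·α_i^ℓ, so α_err = S_1/S_0.
  S_0^{−1} = 5^{−1} = 9 (mod 11), so α_err = 5·9 = 45 ≡ 1 = α_4. Error position i = 4.
  Consistency check: S_2/S_1 = 5·9 = 45 ≡ 1 = α_err ✓ (single-error assumption holds).
Step 4: error magnitude e = S_0/v_4 = S_0·∏_{j≠4}(α_4 − α_j) = 5·10 = 50 ≡ 6 (mod 11).
Step 5: correct position 4: c_4 = r_4 − e = 1 − 6 ≡ 6 (mod 11). Hence c = [10, 9, 7, 6, 1].
  Check: interpolating c through the α_i gives m(x) = 4 + 2·x (degree < 2) with m(α_i) = c_i for every i, so c is indeed a codeword.


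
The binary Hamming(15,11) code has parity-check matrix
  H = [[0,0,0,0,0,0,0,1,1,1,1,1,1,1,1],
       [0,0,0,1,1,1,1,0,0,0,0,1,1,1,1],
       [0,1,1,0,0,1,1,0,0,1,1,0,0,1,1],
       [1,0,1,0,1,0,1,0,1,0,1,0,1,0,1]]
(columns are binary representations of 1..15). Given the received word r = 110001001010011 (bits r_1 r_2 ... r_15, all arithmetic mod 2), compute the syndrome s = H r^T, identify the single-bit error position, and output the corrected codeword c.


s = (0, 1, 1, 0)^T, error position = 6, corrected codeword c = 110000001010011

Compute s = H r^T mod 2 one row at a time:
  s_1 = 0 + 1 + 0 + 1 + 0 + 0 + 1 + 1 = 4 ≡ 0 (mod 2).
  s_2 = 0 + 0 + 1 + 0 + 0 + 0 + 1 + 1 = 3 ≡ 1 (mod 2).
  s_3 = 1 + 0 + 1 + 0 + 0 + 1 + 1 + 1 = 5 ≡ 1 (mod 2).
  s_4 = 1 + 0 + 0 + 0 + 1 + 1 + 0 + 1 = 4 ≡ 0 (mod 2).
s = (0, 1, 1, 0)^T — this equals column 6 of H (binary 0110), so error is at position 6.
Correct: flip bit 6 of r = 110001001010011 to get c = 110000001010011.
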